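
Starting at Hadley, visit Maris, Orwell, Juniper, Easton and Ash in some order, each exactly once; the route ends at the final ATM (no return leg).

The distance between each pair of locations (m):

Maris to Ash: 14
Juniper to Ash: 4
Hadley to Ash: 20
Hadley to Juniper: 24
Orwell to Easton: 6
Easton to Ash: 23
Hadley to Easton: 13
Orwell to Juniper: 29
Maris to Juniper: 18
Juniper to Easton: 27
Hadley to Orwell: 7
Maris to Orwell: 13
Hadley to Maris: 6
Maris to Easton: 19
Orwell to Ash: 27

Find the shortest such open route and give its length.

There are 5! = 120 possible orderings.
Hadley→Maris→Orwell→Juniper→Easton→Ash: 6+13+29+27+23 = 98
Hadley→Maris→Orwell→Juniper→Ash→Easton: 6+13+29+4+23 = 75
Hadley→Maris→Orwell→Easton→Juniper→Ash: 6+13+6+27+4 = 56
Hadley→Maris→Orwell→Easton→Ash→Juniper: 6+13+6+23+4 = 52
Hadley→Maris→Orwell→Ash→Juniper→Easton: 6+13+27+4+27 = 77
Hadley→Maris→Orwell→Ash→Easton→Juniper: 6+13+27+23+27 = 96
Hadley→Maris→Juniper→Orwell→Easton→Ash: 6+18+29+6+23 = 82
Hadley→Maris→Juniper→Orwell→Ash→Easton: 6+18+29+27+23 = 103
Hadley→Maris→Juniper→Easton→Orwell→Ash: 6+18+27+6+27 = 84
Hadley→Maris→Juniper→Easton→Ash→Orwell: 6+18+27+23+27 = 101
Hadley→Maris→Juniper→Ash→Orwell→Easton: 6+18+4+27+6 = 61
Hadley→Maris→Juniper→Ash→Easton→Orwell: 6+18+4+23+6 = 57
Hadley→Maris→Easton→Orwell→Juniper→Ash: 6+19+6+29+4 = 64
Hadley→Maris→Easton→Orwell→Ash→Juniper: 6+19+6+27+4 = 62
… (106 more)
Hadley→Orwell→Easton→Maris→Ash→Juniper: 7+6+19+14+4 = 50  ← best
The minimum is 50.
One shortest path: Hadley → Orwell → Easton → Maris → Ash → Juniper.

Shortest open route: 50 m.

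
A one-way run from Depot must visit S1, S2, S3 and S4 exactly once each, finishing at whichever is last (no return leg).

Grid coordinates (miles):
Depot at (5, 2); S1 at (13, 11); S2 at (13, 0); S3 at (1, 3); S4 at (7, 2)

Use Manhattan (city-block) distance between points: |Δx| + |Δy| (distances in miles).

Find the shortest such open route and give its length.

Minimum one-way distance = 31 miles.

There are 4! = 24 possible orderings.
Depot - S1 - S2 - S3 - S4: 17+11+15+7 = 50
Depot - S1 - S2 - S4 - S3: 17+11+8+7 = 43
Depot - S1 - S3 - S2 - S4: 17+20+15+8 = 60
Depot - S1 - S3 - S4 - S2: 17+20+7+8 = 52
Depot - S1 - S4 - S2 - S3: 17+15+8+15 = 55
Depot - S1 - S4 - S3 - S2: 17+15+7+15 = 54
Depot - S2 - S1 - S3 - S4: 10+11+20+7 = 48
Depot - S2 - S1 - S4 - S3: 10+11+15+7 = 43
Depot - S2 - S3 - S1 - S4: 10+15+20+15 = 60
Depot - S2 - S3 - S4 - S1: 10+15+7+15 = 47
Depot - S2 - S4 - S1 - S3: 10+8+15+20 = 53
Depot - S2 - S4 - S3 - S1: 10+8+7+20 = 45
Depot - S3 - S1 - S2 - S4: 5+20+11+8 = 44
Depot - S3 - S1 - S4 - S2: 5+20+15+8 = 48
… (10 more)
Depot - S3 - S4 - S2 - S1: 5+7+8+11 = 31  ← best
The minimum is 31.
One shortest path: Depot → S3 → S4 → S2 → S1.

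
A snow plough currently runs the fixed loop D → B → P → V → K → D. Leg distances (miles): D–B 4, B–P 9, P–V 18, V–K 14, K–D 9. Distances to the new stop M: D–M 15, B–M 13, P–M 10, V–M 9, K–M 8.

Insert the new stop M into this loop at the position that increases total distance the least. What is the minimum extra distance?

Minimum extra distance: 1 miles, inserting M between P and V.

Insertion cost between consecutive stops i–j is d(i,M) + d(M,j) − d(i,j):
  between D and B: 15 + 13 − 4 = 24
  between B and P: 13 + 10 − 9 = 14
  between P and V: 10 + 9 − 18 = 1
  between V and K: 9 + 8 − 14 = 3
  between K and D: 8 + 15 − 9 = 14
Cheapest insertion is between P and V, adding 1.
New total = 54 + 1 = 55.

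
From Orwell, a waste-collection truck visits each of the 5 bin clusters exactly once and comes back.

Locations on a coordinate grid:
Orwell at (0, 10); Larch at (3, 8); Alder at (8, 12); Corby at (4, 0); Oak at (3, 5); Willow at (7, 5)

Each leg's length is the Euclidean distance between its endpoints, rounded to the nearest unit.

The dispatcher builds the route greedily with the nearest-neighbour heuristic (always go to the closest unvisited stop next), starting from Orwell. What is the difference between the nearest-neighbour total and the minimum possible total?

From Orwell: Larch=4, Oak=6, Alder=8, Willow=9, Corby=11 → choose Larch (4).
From Larch: Oak=3, Willow=5, Alder=6, Corby=8 → choose Oak (3).
From Oak: Willow=4, Corby=5, Alder=9 → choose Willow (4).
From Willow: Corby=6, Alder=7 → choose Corby (6).
From Corby: Alder=13 → choose Alder (13).
NN route Orwell → Larch → Oak → Willow → Corby → Alder → Orwell costs 38.
Optimal: Orwell → Larch → Oak → Corby → Willow → Alder → Orwell costs 33 (by enumerating all 60 distinct tours).
Excess = 38 − 33 = 5.

5 longer than the optimal tour.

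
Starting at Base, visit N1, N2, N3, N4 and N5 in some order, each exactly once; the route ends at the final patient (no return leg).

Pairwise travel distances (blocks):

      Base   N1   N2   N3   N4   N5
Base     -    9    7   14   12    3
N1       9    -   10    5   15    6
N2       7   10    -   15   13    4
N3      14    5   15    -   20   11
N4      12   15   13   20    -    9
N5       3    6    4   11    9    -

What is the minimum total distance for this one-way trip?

There are 5! = 120 possible orderings.
Base→N1→N2→N3→N4→N5: 9+10+15+20+9 = 63
Base→N1→N2→N3→N5→N4: 9+10+15+11+9 = 54
Base→N1→N2→N4→N3→N5: 9+10+13+20+11 = 63
Base→N1→N2→N4→N5→N3: 9+10+13+9+11 = 52
Base→N1→N2→N5→N3→N4: 9+10+4+11+20 = 54
Base→N1→N2→N5→N4→N3: 9+10+4+9+20 = 52
Base→N1→N3→N2→N4→N5: 9+5+15+13+9 = 51
Base→N1→N3→N2→N5→N4: 9+5+15+4+9 = 42
Base→N1→N3→N4→N2→N5: 9+5+20+13+4 = 51
Base→N1→N3→N4→N5→N2: 9+5+20+9+4 = 47
Base→N1→N3→N5→N2→N4: 9+5+11+4+13 = 42
Base→N1→N3→N5→N4→N2: 9+5+11+9+13 = 47
Base→N1→N4→N2→N3→N5: 9+15+13+15+11 = 63
Base→N1→N4→N2→N5→N3: 9+15+13+4+11 = 52
… (106 more)
Base→N2→N4→N5→N1→N3: 7+13+9+6+5 = 40  ← best
The minimum is 40.
One shortest path: Base → N2 → N4 → N5 → N1 → N3.

Shortest open route: 40 blocks.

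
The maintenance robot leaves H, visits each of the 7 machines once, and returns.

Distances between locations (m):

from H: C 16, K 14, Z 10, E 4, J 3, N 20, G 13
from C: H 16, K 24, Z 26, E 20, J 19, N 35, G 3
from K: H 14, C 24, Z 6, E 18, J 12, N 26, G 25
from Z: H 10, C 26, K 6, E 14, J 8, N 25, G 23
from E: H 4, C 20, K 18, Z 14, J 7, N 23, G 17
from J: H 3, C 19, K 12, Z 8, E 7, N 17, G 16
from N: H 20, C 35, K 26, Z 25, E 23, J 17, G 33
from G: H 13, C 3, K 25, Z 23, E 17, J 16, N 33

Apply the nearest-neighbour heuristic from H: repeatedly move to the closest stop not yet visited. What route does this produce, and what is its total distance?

From H: distances to unvisited — J=3, E=4, Z=10, G=13, K=14, C=16, N=20. Nearest is J (3).
From J: distances to unvisited — E=7, Z=8, K=12, G=16, N=17, C=19. Nearest is E (7).
From E: distances to unvisited — Z=14, G=17, K=18, C=20, N=23. Nearest is Z (14).
From Z: distances to unvisited — K=6, G=23, N=25, C=26. Nearest is K (6).
From K: distances to unvisited — C=24, G=25, N=26. Nearest is C (24).
From C: distances to unvisited — G=3, N=35. Nearest is G (3).
From G: distances to unvisited — N=33. Nearest is N (33).
Return N→H: 20.
Total = 3 + 7 + 14 + 6 + 24 + 3 + 33 + 20 = 110.

110 m along H → J → E → Z → K → C → G → N → H.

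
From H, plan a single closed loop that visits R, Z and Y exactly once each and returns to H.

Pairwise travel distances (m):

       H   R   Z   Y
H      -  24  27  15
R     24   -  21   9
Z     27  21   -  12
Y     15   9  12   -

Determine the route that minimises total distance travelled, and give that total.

Shortest round trip = 72 m.

H - R - Z - Y - H: 24+21+12+15 = 72
H - R - Y - Z - H: 24+9+12+27 = 72
H - Z - R - Y - H: 27+21+9+15 = 72
The minimum is 72.
One optimal route: H → R → Z → Y → H (or its reverse).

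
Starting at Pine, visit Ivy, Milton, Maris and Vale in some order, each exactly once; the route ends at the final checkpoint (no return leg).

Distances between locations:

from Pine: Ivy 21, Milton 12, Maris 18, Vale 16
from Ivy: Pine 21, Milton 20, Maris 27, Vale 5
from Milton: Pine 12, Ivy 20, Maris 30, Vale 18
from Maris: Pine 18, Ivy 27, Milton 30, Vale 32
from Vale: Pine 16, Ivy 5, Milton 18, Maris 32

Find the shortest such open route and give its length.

Minimum one-way distance = 62.

There are 4! = 24 possible orderings.
Pine - Ivy - Milton - Maris - Vale: 21+20+30+32 = 103
Pine - Ivy - Milton - Vale - Maris: 21+20+18+32 = 91
Pine - Ivy - Maris - Milton - Vale: 21+27+30+18 = 96
Pine - Ivy - Maris - Vale - Milton: 21+27+32+18 = 98
Pine - Ivy - Vale - Milton - Maris: 21+5+18+30 = 74
Pine - Ivy - Vale - Maris - Milton: 21+5+32+30 = 88
Pine - Milton - Ivy - Maris - Vale: 12+20+27+32 = 91
Pine - Milton - Ivy - Vale - Maris: 12+20+5+32 = 69
Pine - Milton - Maris - Ivy - Vale: 12+30+27+5 = 74
Pine - Milton - Maris - Vale - Ivy: 12+30+32+5 = 79
Pine - Milton - Vale - Ivy - Maris: 12+18+5+27 = 62
Pine - Milton - Vale - Maris - Ivy: 12+18+32+27 = 89
Pine - Maris - Ivy - Milton - Vale: 18+27+20+18 = 83
Pine - Maris - Ivy - Vale - Milton: 18+27+5+18 = 68
… (10 more)
The minimum is 62.
One shortest path: Pine → Milton → Vale → Ivy → Maris.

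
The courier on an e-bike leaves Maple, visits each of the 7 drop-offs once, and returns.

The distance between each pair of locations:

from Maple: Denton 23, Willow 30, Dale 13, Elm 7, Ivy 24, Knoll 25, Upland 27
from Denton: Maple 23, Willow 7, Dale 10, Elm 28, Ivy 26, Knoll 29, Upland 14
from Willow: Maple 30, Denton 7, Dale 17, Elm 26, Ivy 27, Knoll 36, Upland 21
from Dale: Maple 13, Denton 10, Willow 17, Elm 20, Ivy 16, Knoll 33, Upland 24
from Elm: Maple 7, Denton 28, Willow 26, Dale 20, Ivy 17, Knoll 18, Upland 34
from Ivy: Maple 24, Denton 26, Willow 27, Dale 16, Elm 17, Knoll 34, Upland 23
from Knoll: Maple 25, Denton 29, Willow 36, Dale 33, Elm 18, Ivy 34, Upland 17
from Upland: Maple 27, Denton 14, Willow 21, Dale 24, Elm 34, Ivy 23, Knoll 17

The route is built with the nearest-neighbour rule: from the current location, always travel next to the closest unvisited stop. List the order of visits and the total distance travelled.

Maple → [Elm:7 / Dale:13 / Denton:23 / Ivy:24 / Knoll:25 / Upland:27 / Willow:30] → Elm (7)
Elm → [Ivy:17 / Knoll:18 / Dale:20 / Willow:26 / Denton:28 / Upland:34] → Ivy (17)
Ivy → [Dale:16 / Upland:23 / Denton:26 / Willow:27 / Knoll:34] → Dale (16)
Dale → [Denton:10 / Willow:17 / Upland:24 / Knoll:33] → Denton (10)
Denton → [Willow:7 / Upland:14 / Knoll:29] → Willow (7)
Willow → [Upland:21 / Knoll:36] → Upland (21)
Upland → [Knoll:17] → Knoll (17)
Return Knoll→Maple: 25.
Total = 7 + 17 + 16 + 10 + 7 + 21 + 17 + 25 = 120.

120 along Maple → Elm → Ivy → Dale → Denton → Willow → Upland → Knoll → Maple.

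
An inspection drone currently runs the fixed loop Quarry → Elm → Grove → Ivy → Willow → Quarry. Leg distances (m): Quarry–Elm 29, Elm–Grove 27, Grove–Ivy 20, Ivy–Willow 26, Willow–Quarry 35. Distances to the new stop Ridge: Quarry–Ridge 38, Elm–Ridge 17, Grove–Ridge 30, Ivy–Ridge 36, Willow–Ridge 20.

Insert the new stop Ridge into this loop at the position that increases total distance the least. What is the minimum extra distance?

Adding 20 m by placing Ridge on the Elm–Grove leg.

Insertion cost between consecutive stops i–j is d(i,Ridge) + d(Ridge,j) − d(i,j):
  between Quarry and Elm: 38 + 17 − 29 = 26
  between Elm and Grove: 17 + 30 − 27 = 20
  between Grove and Ivy: 30 + 36 − 20 = 46
  between Ivy and Willow: 36 + 20 − 26 = 30
  between Willow and Quarry: 20 + 38 − 35 = 23
Cheapest insertion is between Elm and Grove, adding 20.
New total = 137 + 20 = 157.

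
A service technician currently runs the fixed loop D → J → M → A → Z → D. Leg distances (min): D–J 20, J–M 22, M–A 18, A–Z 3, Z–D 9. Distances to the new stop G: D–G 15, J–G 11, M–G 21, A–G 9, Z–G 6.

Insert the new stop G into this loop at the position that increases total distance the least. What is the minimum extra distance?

Insertion cost between consecutive stops i–j is d(i,G) + d(G,j) − d(i,j):
  between D and J: 15 + 11 − 20 = 6
  between J and M: 11 + 21 − 22 = 10
  between M and A: 21 + 9 − 18 = 12
  between A and Z: 9 + 6 − 3 = 12
  between Z and D: 6 + 15 − 9 = 12
Cheapest insertion is between D and J, adding 6.
New total = 72 + 6 = 78.

+6 min — insert G between D and J.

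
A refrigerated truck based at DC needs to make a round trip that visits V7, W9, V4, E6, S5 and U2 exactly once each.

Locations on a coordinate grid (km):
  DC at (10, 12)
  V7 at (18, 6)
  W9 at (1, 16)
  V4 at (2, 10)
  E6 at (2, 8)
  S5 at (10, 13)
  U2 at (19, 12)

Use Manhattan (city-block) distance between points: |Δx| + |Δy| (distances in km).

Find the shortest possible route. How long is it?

DC - V7 - W9 - V4 - E6 - S5 - U2 - DC: 14+27+7+2+13+10+9 = 82
DC - V7 - W9 - V4 - E6 - U2 - S5 - DC: 14+27+7+2+21+10+1 = 82
DC - V7 - W9 - V4 - S5 - E6 - U2 - DC: 14+27+7+11+13+21+9 = 102
DC - V7 - W9 - V4 - S5 - U2 - E6 - DC: 14+27+7+11+10+21+12 = 102
DC - V7 - W9 - V4 - U2 - E6 - S5 - DC: 14+27+7+19+21+13+1 = 102
DC - V7 - W9 - V4 - U2 - S5 - E6 - DC: 14+27+7+19+10+13+12 = 102
DC - V7 - W9 - E6 - V4 - S5 - U2 - DC: 14+27+9+2+11+10+9 = 82
DC - V7 - W9 - E6 - V4 - U2 - S5 - DC: 14+27+9+2+19+10+1 = 82
… (352 more)
DC - S5 - W9 - V4 - E6 - V7 - U2 - DC: 1+12+7+2+18+7+9 = 56  ← best
The minimum is 56.
One optimal route: DC → S5 → W9 → V4 → E6 → V7 → U2 → DC (or its reverse).

56 km — the shortest possible round trip.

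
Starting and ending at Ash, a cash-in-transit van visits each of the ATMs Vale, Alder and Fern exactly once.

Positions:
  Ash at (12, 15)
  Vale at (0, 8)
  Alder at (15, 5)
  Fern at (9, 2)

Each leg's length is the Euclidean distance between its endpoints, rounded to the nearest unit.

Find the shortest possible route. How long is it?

With 3 stops there are 3!/2 = 3 distinct round trips (a route and its reverse cost the same).
Ash→Vale→Alder→Fern→Ash: 14+15+7+13 = 49
Ash→Vale→Fern→Alder→Ash: 14+11+7+10 = 42
Ash→Alder→Vale→Fern→Ash: 10+15+11+13 = 49
The minimum is 42.
One optimal route: Ash → Vale → Fern → Alder → Ash (or its reverse).

Minimum total distance: 42.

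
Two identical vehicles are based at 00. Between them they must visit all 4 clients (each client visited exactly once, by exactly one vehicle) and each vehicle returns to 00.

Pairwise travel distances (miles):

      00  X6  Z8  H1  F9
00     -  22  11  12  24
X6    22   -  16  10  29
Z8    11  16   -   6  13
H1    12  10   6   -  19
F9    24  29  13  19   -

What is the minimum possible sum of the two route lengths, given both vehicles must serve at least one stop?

Minimum combined distance: 92 miles.

There are 2^3 − 1 = 7 ways to divide the 4 stops into two non-empty groups. For each, the best each vehicle can do is its own shortest tour through its group:
  {X6} + {Z8, H1, F9}: 44 + 55 = 99
  {Z8} + {X6, H1, F9}: 22 + 75 = 97
  {X6, Z8} + {H1, F9}: 49 + 55 = 104
  {H1} + {X6, Z8, F9}: 24 + 75 = 99
  {X6, H1} + {Z8, F9}: 44 + 48 = 92
  {Z8, H1} + {X6, F9}: 29 + 75 = 104
  … (7 splits in total)
Best: vehicle 1 00 → X6 → H1 → 00 = 44; vehicle 2 00 → Z8 → F9 → 00 = 48; combined 92.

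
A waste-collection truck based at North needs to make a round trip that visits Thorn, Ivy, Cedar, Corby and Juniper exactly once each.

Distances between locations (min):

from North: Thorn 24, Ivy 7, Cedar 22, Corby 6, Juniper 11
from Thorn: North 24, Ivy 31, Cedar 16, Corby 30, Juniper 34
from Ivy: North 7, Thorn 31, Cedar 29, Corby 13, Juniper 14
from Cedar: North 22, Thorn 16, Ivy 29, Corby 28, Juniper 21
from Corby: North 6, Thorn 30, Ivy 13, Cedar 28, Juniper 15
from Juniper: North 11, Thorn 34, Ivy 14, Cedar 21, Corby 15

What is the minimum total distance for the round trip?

There are 60 distinct closed tours to check (reversals are equivalent).
North-Thorn-Ivy-Cedar-Corby-Juniper-North: 24+31+29+28+15+11 = 138
North-Thorn-Ivy-Cedar-Juniper-Corby-North: 24+31+29+21+15+6 = 126
North-Thorn-Ivy-Corby-Cedar-Juniper-North: 24+31+13+28+21+11 = 128
North-Thorn-Ivy-Corby-Juniper-Cedar-North: 24+31+13+15+21+22 = 126
North-Thorn-Ivy-Juniper-Cedar-Corby-North: 24+31+14+21+28+6 = 124
North-Thorn-Ivy-Juniper-Corby-Cedar-North: 24+31+14+15+28+22 = 134
North-Thorn-Cedar-Ivy-Corby-Juniper-North: 24+16+29+13+15+11 = 108
North-Thorn-Cedar-Ivy-Juniper-Corby-North: 24+16+29+14+15+6 = 104
North-Thorn-Cedar-Corby-Ivy-Juniper-North: 24+16+28+13+14+11 = 106
North-Thorn-Cedar-Corby-Juniper-Ivy-North: 24+16+28+15+14+7 = 104
North-Thorn-Cedar-Juniper-Ivy-Corby-North: 24+16+21+14+13+6 = 94
North-Thorn-Cedar-Juniper-Corby-Ivy-North: 24+16+21+15+13+7 = 96
North-Thorn-Corby-Ivy-Cedar-Juniper-North: 24+30+13+29+21+11 = 128
North-Thorn-Corby-Ivy-Juniper-Cedar-North: 24+30+13+14+21+22 = 124
… (46 more)
The minimum is 94.
One optimal route: North → Thorn → Cedar → Juniper → Ivy → Corby → North (or its reverse).

Shortest round trip = 94 min.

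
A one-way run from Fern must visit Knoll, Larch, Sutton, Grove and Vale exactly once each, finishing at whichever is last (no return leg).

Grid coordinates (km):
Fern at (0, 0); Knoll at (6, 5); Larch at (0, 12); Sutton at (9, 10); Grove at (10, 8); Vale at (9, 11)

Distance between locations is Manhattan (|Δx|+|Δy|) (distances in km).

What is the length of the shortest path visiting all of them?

32 km — the minimum one-way total.

There are 5! = 120 possible orderings.
Fern - Knoll - Larch - Sutton - Grove - Vale: 11+13+11+3+4 = 42
Fern - Knoll - Larch - Sutton - Vale - Grove: 11+13+11+1+4 = 40
Fern - Knoll - Larch - Grove - Sutton - Vale: 11+13+14+3+1 = 42
Fern - Knoll - Larch - Grove - Vale - Sutton: 11+13+14+4+1 = 43
Fern - Knoll - Larch - Vale - Sutton - Grove: 11+13+10+1+3 = 38
Fern - Knoll - Larch - Vale - Grove - Sutton: 11+13+10+4+3 = 41
Fern - Knoll - Sutton - Larch - Grove - Vale: 11+8+11+14+4 = 48
Fern - Knoll - Sutton - Larch - Vale - Grove: 11+8+11+10+4 = 44
Fern - Knoll - Sutton - Grove - Larch - Vale: 11+8+3+14+10 = 46
Fern - Knoll - Sutton - Grove - Vale - Larch: 11+8+3+4+10 = 36
Fern - Knoll - Sutton - Vale - Larch - Grove: 11+8+1+10+14 = 44
Fern - Knoll - Sutton - Vale - Grove - Larch: 11+8+1+4+14 = 38
Fern - Knoll - Grove - Larch - Sutton - Vale: 11+7+14+11+1 = 44
Fern - Knoll - Grove - Larch - Vale - Sutton: 11+7+14+10+1 = 43
… (106 more)
Fern - Knoll - Grove - Sutton - Vale - Larch: 11+7+3+1+10 = 32  ← best
The minimum is 32.
One shortest path: Fern → Knoll → Grove → Sutton → Vale → Larch.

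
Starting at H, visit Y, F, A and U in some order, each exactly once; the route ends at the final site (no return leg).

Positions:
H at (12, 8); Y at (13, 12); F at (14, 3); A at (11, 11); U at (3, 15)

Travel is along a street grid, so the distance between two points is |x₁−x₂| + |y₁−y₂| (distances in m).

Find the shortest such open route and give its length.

Shortest open route: 32 m.

There are 4! = 24 possible orderings.
H → Y → F → A → U: 5+10+11+12 = 38
H → Y → F → U → A: 5+10+23+12 = 50
H → Y → A → F → U: 5+3+11+23 = 42
H → Y → A → U → F: 5+3+12+23 = 43
H → Y → U → F → A: 5+13+23+11 = 52
H → Y → U → A → F: 5+13+12+11 = 41
H → F → Y → A → U: 7+10+3+12 = 32
H → F → Y → U → A: 7+10+13+12 = 42
H → F → A → Y → U: 7+11+3+13 = 34
H → F → A → U → Y: 7+11+12+13 = 43
H → F → U → Y → A: 7+23+13+3 = 46
H → F → U → A → Y: 7+23+12+3 = 45
H → A → Y → F → U: 4+3+10+23 = 40
H → A → Y → U → F: 4+3+13+23 = 43
… (10 more)
The minimum is 32.
One shortest path: H → F → Y → A → U.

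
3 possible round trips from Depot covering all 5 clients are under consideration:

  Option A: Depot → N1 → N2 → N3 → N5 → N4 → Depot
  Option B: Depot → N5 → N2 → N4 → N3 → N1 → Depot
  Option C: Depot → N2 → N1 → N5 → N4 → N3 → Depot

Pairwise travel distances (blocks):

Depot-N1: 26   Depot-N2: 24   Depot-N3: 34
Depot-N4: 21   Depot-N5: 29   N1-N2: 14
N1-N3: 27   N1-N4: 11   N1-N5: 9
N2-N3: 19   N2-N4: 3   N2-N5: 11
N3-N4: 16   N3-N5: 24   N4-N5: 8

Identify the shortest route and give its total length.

Option A: 26 + 14 + 19 + 24 + 8 + 21 = 112
Option B: 29 + 11 + 3 + 16 + 27 + 26 = 112
Option C: 24 + 14 + 9 + 8 + 16 + 34 = 105

Shortest is Option C, total 105 blocks.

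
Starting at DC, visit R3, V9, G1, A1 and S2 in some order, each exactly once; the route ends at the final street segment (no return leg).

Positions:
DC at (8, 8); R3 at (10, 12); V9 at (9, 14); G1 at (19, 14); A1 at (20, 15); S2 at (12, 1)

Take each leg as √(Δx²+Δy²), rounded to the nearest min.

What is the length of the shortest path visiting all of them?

There are 5! = 120 possible orderings.
DC - R3 - V9 - G1 - A1 - S2: 4+2+10+1+16 = 33
DC - R3 - V9 - G1 - S2 - A1: 4+2+10+15+16 = 47
DC - R3 - V9 - A1 - G1 - S2: 4+2+11+1+15 = 33
DC - R3 - V9 - A1 - S2 - G1: 4+2+11+16+15 = 48
DC - R3 - V9 - S2 - G1 - A1: 4+2+13+15+1 = 35
DC - R3 - V9 - S2 - A1 - G1: 4+2+13+16+1 = 36
DC - R3 - G1 - V9 - A1 - S2: 4+9+10+11+16 = 50
DC - R3 - G1 - V9 - S2 - A1: 4+9+10+13+16 = 52
DC - R3 - G1 - A1 - V9 - S2: 4+9+1+11+13 = 38
DC - R3 - G1 - A1 - S2 - V9: 4+9+1+16+13 = 43
DC - R3 - G1 - S2 - V9 - A1: 4+9+15+13+11 = 52
DC - R3 - G1 - S2 - A1 - V9: 4+9+15+16+11 = 55
DC - R3 - A1 - V9 - G1 - S2: 4+10+11+10+15 = 50
DC - R3 - A1 - V9 - S2 - G1: 4+10+11+13+15 = 53
… (106 more)
DC - S2 - R3 - V9 - G1 - A1: 8+11+2+10+1 = 32  ← best
The minimum is 32.
One shortest path: DC → S2 → R3 → V9 → G1 → A1.

Minimum one-way distance = 32 min.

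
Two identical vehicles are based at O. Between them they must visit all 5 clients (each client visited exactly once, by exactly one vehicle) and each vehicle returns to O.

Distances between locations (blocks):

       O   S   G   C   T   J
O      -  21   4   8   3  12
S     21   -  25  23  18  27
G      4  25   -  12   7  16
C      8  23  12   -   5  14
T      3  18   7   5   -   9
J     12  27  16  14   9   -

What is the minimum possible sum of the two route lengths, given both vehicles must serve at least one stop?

78 blocks — the smallest possible combined total.

Check every non-empty split of the stops between the two vehicles; for each half take its own optimal tour:
  {S} + {G, C, T, J}: 42 + 42 = 84
  {G} + {S, C, T, J}: 8 + 70 = 78
  {S, G} + {C, T, J}: 50 + 34 = 84
  {C} + {S, G, T, J}: 16 + 68 = 84
  {S, C} + {G, T, J}: 52 + 32 = 84
  {G, C} + {S, T, J}: 24 + 60 = 84
  … (15 splits in total)
Best: vehicle 1 O → G → O = 8; vehicle 2 O → S → C → T → J → O = 70; combined 78.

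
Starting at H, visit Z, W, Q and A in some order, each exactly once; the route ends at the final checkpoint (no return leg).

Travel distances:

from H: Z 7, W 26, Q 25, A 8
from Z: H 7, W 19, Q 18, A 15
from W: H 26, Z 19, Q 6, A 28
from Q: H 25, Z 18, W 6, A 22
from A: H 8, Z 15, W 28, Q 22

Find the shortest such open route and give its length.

Minimum one-way distance = 47.

There are 4! = 24 possible orderings.
H - Z - W - Q - A: 7+19+6+22 = 54
H - Z - W - A - Q: 7+19+28+22 = 76
H - Z - Q - W - A: 7+18+6+28 = 59
H - Z - Q - A - W: 7+18+22+28 = 75
H - Z - A - W - Q: 7+15+28+6 = 56
H - Z - A - Q - W: 7+15+22+6 = 50
H - W - Z - Q - A: 26+19+18+22 = 85
H - W - Z - A - Q: 26+19+15+22 = 82
H - W - Q - Z - A: 26+6+18+15 = 65
H - W - Q - A - Z: 26+6+22+15 = 69
H - W - A - Z - Q: 26+28+15+18 = 87
H - W - A - Q - Z: 26+28+22+18 = 94
H - Q - Z - W - A: 25+18+19+28 = 90
H - Q - Z - A - W: 25+18+15+28 = 86
… (10 more)
H - A - Z - Q - W: 8+15+18+6 = 47  ← best
The minimum is 47.
One shortest path: H → A → Z → Q → W.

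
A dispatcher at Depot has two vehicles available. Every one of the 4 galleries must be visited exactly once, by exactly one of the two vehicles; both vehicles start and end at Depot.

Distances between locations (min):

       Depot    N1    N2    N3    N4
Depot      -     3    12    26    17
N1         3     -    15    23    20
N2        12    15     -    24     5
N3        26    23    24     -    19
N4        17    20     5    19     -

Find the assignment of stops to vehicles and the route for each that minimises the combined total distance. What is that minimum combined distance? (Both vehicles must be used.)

Check every non-empty split of the stops between the two vehicles; for each half take its own optimal tour:
  {N1} + {N2, N3, N4}: 6 + 62 = 68
  {N2} + {N1, N3, N4}: 24 + 62 = 86
  {N1, N2} + {N3, N4}: 30 + 62 = 92
  {N3} + {N1, N2, N4}: 52 + 40 = 92
  {N1, N3} + {N2, N4}: 52 + 34 = 86
  {N2, N3} + {N1, N4}: 62 + 40 = 102
  … (7 splits in total)
Best: vehicle 1 Depot → N1 → Depot = 6; vehicle 2 Depot → N2 → N4 → N3 → Depot = 62; combined 68.

Minimum combined distance: 68 min.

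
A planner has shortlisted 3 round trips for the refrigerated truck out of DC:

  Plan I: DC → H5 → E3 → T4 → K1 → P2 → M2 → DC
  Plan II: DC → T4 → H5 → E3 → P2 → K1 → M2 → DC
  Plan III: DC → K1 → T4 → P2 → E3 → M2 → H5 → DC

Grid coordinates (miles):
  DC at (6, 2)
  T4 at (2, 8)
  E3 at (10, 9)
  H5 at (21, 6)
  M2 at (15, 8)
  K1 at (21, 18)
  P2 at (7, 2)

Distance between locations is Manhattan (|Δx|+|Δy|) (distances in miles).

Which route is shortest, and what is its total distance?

114 miles — Plan III is the shortest.

Plan I: 19 + 14 + 9 + 29 + 30 + 14 + 15 = 130
Plan II: 10 + 21 + 14 + 10 + 30 + 16 + 15 = 116
Plan III: 31 + 29 + 11 + 10 + 6 + 8 + 19 = 114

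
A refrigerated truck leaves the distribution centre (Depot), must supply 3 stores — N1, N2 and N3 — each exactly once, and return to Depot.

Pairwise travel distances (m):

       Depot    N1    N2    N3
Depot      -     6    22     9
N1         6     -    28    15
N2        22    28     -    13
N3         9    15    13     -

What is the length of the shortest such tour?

Minimum total distance: 56 m.

With 3 stops there are 3!/2 = 3 distinct round trips (a route and its reverse cost the same).
Depot→N1→N2→N3→Depot: 6+28+13+9 = 56
Depot→N1→N3→N2→Depot: 6+15+13+22 = 56
Depot→N2→N1→N3→Depot: 22+28+15+9 = 74
The minimum is 56.
One optimal route: Depot → N1 → N2 → N3 → Depot (or its reverse).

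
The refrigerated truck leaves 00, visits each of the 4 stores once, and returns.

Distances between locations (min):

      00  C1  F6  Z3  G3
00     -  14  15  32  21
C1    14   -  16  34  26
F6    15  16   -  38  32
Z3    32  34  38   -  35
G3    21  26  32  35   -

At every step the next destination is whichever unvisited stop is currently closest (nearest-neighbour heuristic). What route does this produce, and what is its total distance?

Total distance 129 min via the nearest-neighbour route 00 → C1 → F6 → G3 → Z3 → 00.

At 00 the remaining stops are C1 14, F6 15, G3 21, Z3 32; go to C1.
At C1 the remaining stops are F6 16, G3 26, Z3 34; go to F6.
At F6 the remaining stops are G3 32, Z3 38; go to G3.
At G3 the remaining stops are Z3 35; go to Z3.
Return Z3→00: 32.
Total = 14 + 16 + 32 + 35 + 32 = 129.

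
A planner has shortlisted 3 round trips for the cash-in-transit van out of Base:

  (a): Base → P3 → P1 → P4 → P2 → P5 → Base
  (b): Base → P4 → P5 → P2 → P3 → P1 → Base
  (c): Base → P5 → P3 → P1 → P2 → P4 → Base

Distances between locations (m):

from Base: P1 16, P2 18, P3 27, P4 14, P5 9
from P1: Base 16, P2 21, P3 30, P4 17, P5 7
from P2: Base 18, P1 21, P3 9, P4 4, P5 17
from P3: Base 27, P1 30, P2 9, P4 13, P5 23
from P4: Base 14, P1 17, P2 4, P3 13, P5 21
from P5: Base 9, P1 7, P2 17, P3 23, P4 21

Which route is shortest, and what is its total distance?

(a): 27 + 30 + 17 + 4 + 17 + 9 = 104
(b): 14 + 21 + 17 + 9 + 30 + 16 = 107
(c): 9 + 23 + 30 + 21 + 4 + 14 = 101

Shortest is (c), total 101 m.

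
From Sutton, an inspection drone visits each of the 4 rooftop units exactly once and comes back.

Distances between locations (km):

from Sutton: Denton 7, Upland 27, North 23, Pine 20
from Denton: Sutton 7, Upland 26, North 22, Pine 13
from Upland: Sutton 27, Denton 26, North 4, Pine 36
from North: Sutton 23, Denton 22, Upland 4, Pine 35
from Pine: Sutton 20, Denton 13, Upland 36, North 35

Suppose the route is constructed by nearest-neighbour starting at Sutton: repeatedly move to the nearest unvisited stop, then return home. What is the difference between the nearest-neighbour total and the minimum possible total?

The nearest-neighbour route is 3 km longer than optimal.

From Sutton: Denton=7, Pine=20, North=23, Upland=27 → choose Denton (7).
From Denton: Pine=13, North=22, Upland=26 → choose Pine (13).
From Pine: North=35, Upland=36 → choose North (35).
From North: Upland=4 → choose Upland (4).
NN route Sutton → Denton → Pine → North → Upland → Sutton costs 86.
Optimal: Sutton → Denton → Pine → Upland → North → Sutton costs 83 (by enumerating all 12 distinct tours).
Excess = 86 − 83 = 3.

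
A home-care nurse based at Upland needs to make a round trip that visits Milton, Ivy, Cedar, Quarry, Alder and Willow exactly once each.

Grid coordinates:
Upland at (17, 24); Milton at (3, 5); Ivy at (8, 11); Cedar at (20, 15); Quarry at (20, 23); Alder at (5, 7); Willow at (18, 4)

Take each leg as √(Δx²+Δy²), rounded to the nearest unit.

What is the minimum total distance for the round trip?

Shortest round trip = 61.

Upland→Milton→Ivy→Cedar→Quarry→Alder→Willow→Upland: 24+8+13+8+22+13+20 = 108
Upland→Milton→Ivy→Cedar→Quarry→Willow→Alder→Upland: 24+8+13+8+19+13+21 = 106
Upland→Milton→Ivy→Cedar→Alder→Quarry→Willow→Upland: 24+8+13+17+22+19+20 = 123
Upland→Milton→Ivy→Cedar→Alder→Willow→Quarry→Upland: 24+8+13+17+13+19+3 = 97
Upland→Milton→Ivy→Cedar→Willow→Quarry→Alder→Upland: 24+8+13+11+19+22+21 = 118
Upland→Milton→Ivy→Cedar→Willow→Alder→Quarry→Upland: 24+8+13+11+13+22+3 = 94
Upland→Milton→Ivy→Quarry→Cedar→Alder→Willow→Upland: 24+8+17+8+17+13+20 = 107
Upland→Milton→Ivy→Quarry→Cedar→Willow→Alder→Upland: 24+8+17+8+11+13+21 = 102
… (352 more)
Upland→Ivy→Alder→Milton→Willow→Cedar→Quarry→Upland: 16+5+3+15+11+8+3 = 61  ← best
The minimum is 61.
One optimal route: Upland → Ivy → Alder → Milton → Willow → Cedar → Quarry → Upland (or its reverse).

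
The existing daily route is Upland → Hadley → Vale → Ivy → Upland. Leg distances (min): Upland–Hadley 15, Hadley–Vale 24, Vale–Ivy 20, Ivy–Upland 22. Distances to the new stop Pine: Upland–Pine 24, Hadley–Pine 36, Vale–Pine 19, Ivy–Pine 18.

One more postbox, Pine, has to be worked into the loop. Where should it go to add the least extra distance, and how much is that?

Minimum extra distance: 17 min, inserting Pine between Vale and Ivy.

Insertion cost between consecutive stops i–j is d(i,Pine) + d(Pine,j) − d(i,j):
  between Upland and Hadley: 24 + 36 − 15 = 45
  between Hadley and Vale: 36 + 19 − 24 = 31
  between Vale and Ivy: 19 + 18 − 20 = 17
  between Ivy and Upland: 18 + 24 − 22 = 20
Cheapest insertion is between Vale and Ivy, adding 17.
New total = 81 + 17 = 98.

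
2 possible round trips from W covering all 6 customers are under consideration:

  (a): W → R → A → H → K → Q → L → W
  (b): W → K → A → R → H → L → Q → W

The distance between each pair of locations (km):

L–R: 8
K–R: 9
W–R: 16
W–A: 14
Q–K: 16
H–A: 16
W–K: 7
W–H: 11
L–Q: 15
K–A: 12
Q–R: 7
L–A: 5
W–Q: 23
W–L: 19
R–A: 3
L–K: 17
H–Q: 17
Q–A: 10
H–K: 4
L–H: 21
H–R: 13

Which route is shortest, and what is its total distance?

89 km — (a) is the shortest.

(a): 16 + 3 + 16 + 4 + 16 + 15 + 19 = 89
(b): 7 + 12 + 3 + 13 + 21 + 15 + 23 = 94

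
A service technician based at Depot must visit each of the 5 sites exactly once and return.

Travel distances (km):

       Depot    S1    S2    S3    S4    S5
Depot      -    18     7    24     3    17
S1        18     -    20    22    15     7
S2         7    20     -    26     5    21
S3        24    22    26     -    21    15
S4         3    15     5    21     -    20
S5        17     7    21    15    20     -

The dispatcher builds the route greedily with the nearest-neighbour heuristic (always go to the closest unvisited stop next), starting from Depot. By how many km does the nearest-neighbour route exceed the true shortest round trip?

1 km longer than the optimal tour.

Depot: S4=3, S2=7, S5=17, S1=18, S3=24 ⇒ S4
S4: S2=5, S1=15, S5=20, S3=21 ⇒ S2
S2: S1=20, S5=21, S3=26 ⇒ S1
S1: S5=7, S3=22 ⇒ S5
S5: S3=15 ⇒ S3
NN route Depot → S4 → S2 → S1 → S5 → S3 → Depot costs 74.
Optimal: Depot → S1 → S5 → S3 → S4 → S2 → Depot costs 73 (by enumerating all 60 distinct tours).
Excess = 74 − 73 = 1.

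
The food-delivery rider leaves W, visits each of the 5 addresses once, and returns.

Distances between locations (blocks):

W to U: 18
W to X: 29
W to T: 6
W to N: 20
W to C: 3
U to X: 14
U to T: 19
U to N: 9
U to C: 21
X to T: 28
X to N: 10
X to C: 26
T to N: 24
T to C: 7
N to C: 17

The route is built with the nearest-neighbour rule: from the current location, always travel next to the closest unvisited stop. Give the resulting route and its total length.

Nearest-neighbour total = 77 blocks; route W → C → T → U → N → X → W.

W → [C:3 / T:6 / U:18 / N:20 / X:29] → C (3)
C → [T:7 / N:17 / U:21 / X:26] → T (7)
T → [U:19 / N:24 / X:28] → U (19)
U → [N:9 / X:14] → N (9)
N → [X:10] → X (10)
Return X→W: 29.
Total = 3 + 7 + 19 + 9 + 10 + 29 = 77.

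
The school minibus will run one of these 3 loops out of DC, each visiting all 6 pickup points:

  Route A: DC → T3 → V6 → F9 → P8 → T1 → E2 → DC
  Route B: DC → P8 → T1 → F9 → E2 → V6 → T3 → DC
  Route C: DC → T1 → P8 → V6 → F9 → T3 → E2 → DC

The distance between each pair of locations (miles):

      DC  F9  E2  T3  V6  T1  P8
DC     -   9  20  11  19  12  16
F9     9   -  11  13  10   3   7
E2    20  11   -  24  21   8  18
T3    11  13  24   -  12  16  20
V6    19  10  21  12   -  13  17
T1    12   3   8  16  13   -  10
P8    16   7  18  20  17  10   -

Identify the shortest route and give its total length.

78 miles — Route A is the shortest.

Route A: 11 + 12 + 10 + 7 + 10 + 8 + 20 = 78
Route B: 16 + 10 + 3 + 11 + 21 + 12 + 11 = 84
Route C: 12 + 10 + 17 + 10 + 13 + 24 + 20 = 106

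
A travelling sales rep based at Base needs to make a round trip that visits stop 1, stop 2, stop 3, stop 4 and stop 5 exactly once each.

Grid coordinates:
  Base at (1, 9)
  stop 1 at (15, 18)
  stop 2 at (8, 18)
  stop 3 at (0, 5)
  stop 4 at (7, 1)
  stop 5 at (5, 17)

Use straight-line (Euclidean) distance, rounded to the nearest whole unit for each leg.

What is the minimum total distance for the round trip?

Minimum total distance: 50.

With 5 stops there are 5!/2 = 60 distinct round trips (a route and its reverse cost the same).
Base → stop 1 → stop 2 → stop 3 → stop 4 → stop 5 → Base: 17+7+15+8+16+9 = 72
Base → stop 1 → stop 2 → stop 3 → stop 5 → stop 4 → Base: 17+7+15+13+16+10 = 78
Base → stop 1 → stop 2 → stop 4 → stop 3 → stop 5 → Base: 17+7+17+8+13+9 = 71
Base → stop 1 → stop 2 → stop 4 → stop 5 → stop 3 → Base: 17+7+17+16+13+4 = 74
Base → stop 1 → stop 2 → stop 5 → stop 3 → stop 4 → Base: 17+7+3+13+8+10 = 58
Base → stop 1 → stop 2 → stop 5 → stop 4 → stop 3 → Base: 17+7+3+16+8+4 = 55
Base → stop 1 → stop 3 → stop 2 → stop 4 → stop 5 → Base: 17+20+15+17+16+9 = 94
Base → stop 1 → stop 3 → stop 2 → stop 5 → stop 4 → Base: 17+20+15+3+16+10 = 81
Base → stop 1 → stop 3 → stop 4 → stop 2 → stop 5 → Base: 17+20+8+17+3+9 = 74
Base → stop 1 → stop 3 → stop 4 → stop 5 → stop 2 → Base: 17+20+8+16+3+11 = 75
Base → stop 1 → stop 3 → stop 5 → stop 2 → stop 4 → Base: 17+20+13+3+17+10 = 80
Base → stop 1 → stop 3 → stop 5 → stop 4 → stop 2 → Base: 17+20+13+16+17+11 = 94
Base → stop 1 → stop 4 → stop 2 → stop 3 → stop 5 → Base: 17+19+17+15+13+9 = 90
Base → stop 1 → stop 4 → stop 2 → stop 5 → stop 3 → Base: 17+19+17+3+13+4 = 73
… (46 more)
Base → stop 3 → stop 4 → stop 1 → stop 2 → stop 5 → Base: 4+8+19+7+3+9 = 50  ← best
The minimum is 50.
One optimal route: Base → stop 3 → stop 4 → stop 1 → stop 2 → stop 5 → Base (or its reverse).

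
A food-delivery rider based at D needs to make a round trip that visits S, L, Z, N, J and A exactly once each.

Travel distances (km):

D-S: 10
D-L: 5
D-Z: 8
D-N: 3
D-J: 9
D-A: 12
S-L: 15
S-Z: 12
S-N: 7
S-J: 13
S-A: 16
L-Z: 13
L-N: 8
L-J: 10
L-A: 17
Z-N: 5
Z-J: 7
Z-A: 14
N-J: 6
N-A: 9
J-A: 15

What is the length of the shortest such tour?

With 6 stops there are 6!/2 = 360 distinct round trips (a route and its reverse cost the same).
D → S → L → Z → N → J → A → D: 10+15+13+5+6+15+12 = 76
D → S → L → Z → N → A → J → D: 10+15+13+5+9+15+9 = 76
D → S → L → Z → J → N → A → D: 10+15+13+7+6+9+12 = 72
D → S → L → Z → J → A → N → D: 10+15+13+7+15+9+3 = 72
D → S → L → Z → A → N → J → D: 10+15+13+14+9+6+9 = 76
D → S → L → Z → A → J → N → D: 10+15+13+14+15+6+3 = 76
D → S → L → N → Z → J → A → D: 10+15+8+5+7+15+12 = 72
D → S → L → N → Z → A → J → D: 10+15+8+5+14+15+9 = 76
… (352 more)
D → S → N → A → Z → J → L → D: 10+7+9+14+7+10+5 = 62  ← best
The minimum is 62.
One optimal route: D → S → N → A → Z → J → L → D (or its reverse).

Shortest round trip = 62 km.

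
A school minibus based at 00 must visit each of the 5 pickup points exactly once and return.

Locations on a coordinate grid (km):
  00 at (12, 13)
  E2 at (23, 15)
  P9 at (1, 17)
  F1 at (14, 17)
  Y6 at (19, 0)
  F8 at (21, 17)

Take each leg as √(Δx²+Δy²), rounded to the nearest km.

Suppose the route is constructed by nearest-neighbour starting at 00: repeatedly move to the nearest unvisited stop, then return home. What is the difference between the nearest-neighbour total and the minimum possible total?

Excess over optimum: 1 km.

From 00: F1=4, F8=10, E2=11, P9=12, Y6=15 → choose F1 (4).
From F1: F8=7, E2=9, P9=13, Y6=18 → choose F8 (7).
From F8: E2=3, Y6=17, P9=20 → choose E2 (3).
From E2: Y6=16, P9=22 → choose Y6 (16).
From Y6: P9=25 → choose P9 (25).
NN route 00 → F1 → F8 → E2 → Y6 → P9 → 00 costs 67.
Optimal: 00 → P9 → F1 → F8 → E2 → Y6 → 00 costs 66 (by enumerating all 60 distinct tours).
Excess = 67 − 66 = 1.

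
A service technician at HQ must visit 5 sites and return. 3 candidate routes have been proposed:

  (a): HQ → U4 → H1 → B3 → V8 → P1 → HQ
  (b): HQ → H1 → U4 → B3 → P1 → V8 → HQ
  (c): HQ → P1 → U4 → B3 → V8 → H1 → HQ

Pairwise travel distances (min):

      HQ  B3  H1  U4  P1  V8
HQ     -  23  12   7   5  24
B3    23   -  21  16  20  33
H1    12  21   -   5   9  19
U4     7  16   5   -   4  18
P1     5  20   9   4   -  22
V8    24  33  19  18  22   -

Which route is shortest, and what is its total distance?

Shortest is (c), total 89 min.

(a): 7 + 5 + 21 + 33 + 22 + 5 = 93
(b): 12 + 5 + 16 + 20 + 22 + 24 = 99
(c): 5 + 4 + 16 + 33 + 19 + 12 = 89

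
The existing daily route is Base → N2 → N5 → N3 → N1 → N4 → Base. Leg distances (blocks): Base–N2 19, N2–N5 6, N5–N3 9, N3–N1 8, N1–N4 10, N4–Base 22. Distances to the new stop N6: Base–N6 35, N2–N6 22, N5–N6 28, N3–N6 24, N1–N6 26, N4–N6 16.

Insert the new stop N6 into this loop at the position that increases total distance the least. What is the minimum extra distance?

Minimum extra distance: 29 blocks, inserting N6 between N4 and Base.

Insertion cost between consecutive stops i–j is d(i,N6) + d(N6,j) − d(i,j):
  between Base and N2: 35 + 22 − 19 = 38
  between N2 and N5: 22 + 28 − 6 = 44
  between N5 and N3: 28 + 24 − 9 = 43
  between N3 and N1: 24 + 26 − 8 = 42
  between N1 and N4: 26 + 16 − 10 = 32
  between N4 and Base: 16 + 35 − 22 = 29
Cheapest insertion is between N4 and Base, adding 29.
New total = 74 + 29 = 103.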